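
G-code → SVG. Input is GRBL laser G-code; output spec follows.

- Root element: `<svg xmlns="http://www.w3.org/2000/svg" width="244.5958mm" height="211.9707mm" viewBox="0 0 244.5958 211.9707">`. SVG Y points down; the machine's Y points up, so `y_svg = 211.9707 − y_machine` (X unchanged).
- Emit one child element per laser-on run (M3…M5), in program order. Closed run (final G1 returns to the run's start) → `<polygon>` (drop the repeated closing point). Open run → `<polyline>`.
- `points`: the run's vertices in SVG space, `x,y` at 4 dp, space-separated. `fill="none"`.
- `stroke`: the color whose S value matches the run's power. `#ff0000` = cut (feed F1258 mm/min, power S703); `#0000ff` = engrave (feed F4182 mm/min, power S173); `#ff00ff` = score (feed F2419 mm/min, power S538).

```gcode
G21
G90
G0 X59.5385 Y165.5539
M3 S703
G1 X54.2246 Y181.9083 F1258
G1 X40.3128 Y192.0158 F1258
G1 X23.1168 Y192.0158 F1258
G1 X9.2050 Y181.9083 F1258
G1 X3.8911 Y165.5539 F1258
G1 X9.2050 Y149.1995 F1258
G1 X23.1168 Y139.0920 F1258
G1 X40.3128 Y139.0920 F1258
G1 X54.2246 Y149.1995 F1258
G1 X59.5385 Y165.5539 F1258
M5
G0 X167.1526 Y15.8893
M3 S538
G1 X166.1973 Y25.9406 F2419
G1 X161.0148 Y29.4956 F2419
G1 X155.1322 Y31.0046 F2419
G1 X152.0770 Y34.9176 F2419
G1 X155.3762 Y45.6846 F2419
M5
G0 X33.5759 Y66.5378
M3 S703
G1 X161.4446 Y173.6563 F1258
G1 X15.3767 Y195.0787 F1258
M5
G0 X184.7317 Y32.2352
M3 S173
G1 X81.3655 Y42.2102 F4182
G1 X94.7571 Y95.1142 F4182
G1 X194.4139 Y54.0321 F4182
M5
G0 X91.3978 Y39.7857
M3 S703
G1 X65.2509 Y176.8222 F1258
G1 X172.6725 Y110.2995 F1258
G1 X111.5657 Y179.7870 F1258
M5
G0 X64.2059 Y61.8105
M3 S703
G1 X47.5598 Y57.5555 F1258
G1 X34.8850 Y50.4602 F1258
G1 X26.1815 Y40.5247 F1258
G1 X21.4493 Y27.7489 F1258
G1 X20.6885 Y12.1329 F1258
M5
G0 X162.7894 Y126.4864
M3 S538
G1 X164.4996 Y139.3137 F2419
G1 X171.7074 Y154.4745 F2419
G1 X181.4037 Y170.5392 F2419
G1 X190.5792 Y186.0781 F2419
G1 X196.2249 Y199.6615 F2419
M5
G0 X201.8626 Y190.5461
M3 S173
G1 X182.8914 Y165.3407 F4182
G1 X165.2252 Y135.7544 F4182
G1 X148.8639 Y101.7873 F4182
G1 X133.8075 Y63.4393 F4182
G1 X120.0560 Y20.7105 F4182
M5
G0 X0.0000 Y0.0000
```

<svg xmlns="http://www.w3.org/2000/svg" width="244.5958mm" height="211.9707mm" viewBox="0 0 244.5958 211.9707">
  <polygon points="59.5385,46.4168 54.2246,30.0624 40.3128,19.9549 23.1168,19.9549 9.2050,30.0624 3.8911,46.4168 9.2050,62.7712 23.1168,72.8787 40.3128,72.8787 54.2246,62.7712" fill="none" stroke="#ff0000"/>
  <polyline points="167.1526,196.0814 166.1973,186.0301 161.0148,182.4751 155.1322,180.9661 152.0770,177.0531 155.3762,166.2861" fill="none" stroke="#ff00ff"/>
  <polyline points="33.5759,145.4329 161.4446,38.3144 15.3767,16.8920" fill="none" stroke="#ff0000"/>
  <polyline points="184.7317,179.7355 81.3655,169.7605 94.7571,116.8565 194.4139,157.9386" fill="none" stroke="#0000ff"/>
  <polyline points="91.3978,172.1850 65.2509,35.1485 172.6725,101.6712 111.5657,32.1837" fill="none" stroke="#ff0000"/>
  <polyline points="64.2059,150.1602 47.5598,154.4152 34.8850,161.5105 26.1815,171.4460 21.4493,184.2218 20.6885,199.8378" fill="none" stroke="#ff0000"/>
  <polyline points="162.7894,85.4843 164.4996,72.6570 171.7074,57.4962 181.4037,41.4315 190.5792,25.8926 196.2249,12.3092" fill="none" stroke="#ff00ff"/>
  <polyline points="201.8626,21.4246 182.8914,46.6300 165.2252,76.2163 148.8639,110.1834 133.8075,148.5314 120.0560,191.2602" fill="none" stroke="#0000ff"/>
</svg>

y_svg = 211.9707 − y_m.

[1] S703→`#ff0000` (cut); closed run; points: 59.5385,46.4168 54.2246,30.0624 40.3128,19.9549 23.1168,19.9549 9.2050,30.0624 3.8911,46.4168 9.2050,62.7712 23.1168,72.8787 40.3128,72.8787 54.2246,62.7712

[2] S538→`#ff00ff` (score); open run; points: 167.1526,196.0814 166.1973,186.0301 161.0148,182.4751 155.1322,180.9661 152.0770,177.0531 155.3762,166.2861

[3] S703→`#ff0000` (cut); open run; points: 33.5759,145.4329 161.4446,38.3144 15.3767,16.8920

[4] S173→`#0000ff` (engrave); open run; points: 184.7317,179.7355 81.3655,169.7605 94.7571,116.8565 194.4139,157.9386

[5] S703→`#ff0000` (cut); open run; points: 91.3978,172.1850 65.2509,35.1485 172.6725,101.6712 111.5657,32.1837

[6] S703→`#ff0000` (cut); open run; points: 64.2059,150.1602 47.5598,154.4152 34.8850,161.5105 26.1815,171.4460 21.4493,184.2218 20.6885,199.8378

[7] S538→`#ff00ff` (score); open run; points: 162.7894,85.4843 164.4996,72.6570 171.7074,57.4962 181.4037,41.4315 190.5792,25.8926 196.2249,12.3092

[8] S173→`#0000ff` (engrave); open run; points: 201.8626,21.4246 182.8914,46.6300 165.2252,76.2163 148.8639,110.1834 133.8075,148.5314 120.0560,191.2602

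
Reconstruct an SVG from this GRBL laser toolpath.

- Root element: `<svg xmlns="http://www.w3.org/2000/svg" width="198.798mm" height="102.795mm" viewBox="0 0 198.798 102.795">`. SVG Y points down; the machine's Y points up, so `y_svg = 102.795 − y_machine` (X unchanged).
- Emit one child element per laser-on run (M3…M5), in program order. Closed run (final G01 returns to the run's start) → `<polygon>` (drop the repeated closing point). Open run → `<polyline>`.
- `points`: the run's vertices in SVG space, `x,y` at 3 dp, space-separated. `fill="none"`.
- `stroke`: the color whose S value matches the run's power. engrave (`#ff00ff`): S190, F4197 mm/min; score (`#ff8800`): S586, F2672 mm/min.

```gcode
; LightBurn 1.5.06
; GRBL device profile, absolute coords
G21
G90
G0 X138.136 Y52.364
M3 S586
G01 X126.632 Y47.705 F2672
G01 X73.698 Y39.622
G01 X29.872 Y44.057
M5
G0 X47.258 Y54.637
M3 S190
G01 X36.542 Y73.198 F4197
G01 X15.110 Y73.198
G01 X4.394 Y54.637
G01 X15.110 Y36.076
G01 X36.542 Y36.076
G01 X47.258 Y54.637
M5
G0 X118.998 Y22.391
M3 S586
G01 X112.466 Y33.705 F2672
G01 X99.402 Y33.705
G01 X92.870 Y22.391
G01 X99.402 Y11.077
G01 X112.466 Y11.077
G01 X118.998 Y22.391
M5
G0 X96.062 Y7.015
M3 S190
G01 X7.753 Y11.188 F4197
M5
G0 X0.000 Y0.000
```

y_svg = 102.795 − y_m.

[1] S586→`#ff8800` (score); open run; points: 138.136,50.431 126.632,55.090 73.698,63.173 29.872,58.738

[2] S190→`#ff00ff` (engrave); closed run; points: 47.258,48.158 36.542,29.597 15.110,29.597 4.394,48.158 15.110,66.719 36.542,66.719

[3] S586→`#ff8800` (score); closed run; points: 118.998,80.404 112.466,69.090 99.402,69.090 92.870,80.404 99.402,91.718 112.466,91.718

[4] S190→`#ff00ff` (engrave); open run; points: 96.062,95.780 7.753,91.607

<svg xmlns="http://www.w3.org/2000/svg" width="198.798mm" height="102.795mm" viewBox="0 0 198.798 102.795">
  <polyline points="138.136,50.431 126.632,55.090 73.698,63.173 29.872,58.738" fill="none" stroke="#ff8800"/>
  <polygon points="47.258,48.158 36.542,29.597 15.110,29.597 4.394,48.158 15.110,66.719 36.542,66.719" fill="none" stroke="#ff00ff"/>
  <polygon points="118.998,80.404 112.466,69.090 99.402,69.090 92.870,80.404 99.402,91.718 112.466,91.718" fill="none" stroke="#ff8800"/>
  <polyline points="96.062,95.780 7.753,91.607" fill="none" stroke="#ff00ff"/>
</svg>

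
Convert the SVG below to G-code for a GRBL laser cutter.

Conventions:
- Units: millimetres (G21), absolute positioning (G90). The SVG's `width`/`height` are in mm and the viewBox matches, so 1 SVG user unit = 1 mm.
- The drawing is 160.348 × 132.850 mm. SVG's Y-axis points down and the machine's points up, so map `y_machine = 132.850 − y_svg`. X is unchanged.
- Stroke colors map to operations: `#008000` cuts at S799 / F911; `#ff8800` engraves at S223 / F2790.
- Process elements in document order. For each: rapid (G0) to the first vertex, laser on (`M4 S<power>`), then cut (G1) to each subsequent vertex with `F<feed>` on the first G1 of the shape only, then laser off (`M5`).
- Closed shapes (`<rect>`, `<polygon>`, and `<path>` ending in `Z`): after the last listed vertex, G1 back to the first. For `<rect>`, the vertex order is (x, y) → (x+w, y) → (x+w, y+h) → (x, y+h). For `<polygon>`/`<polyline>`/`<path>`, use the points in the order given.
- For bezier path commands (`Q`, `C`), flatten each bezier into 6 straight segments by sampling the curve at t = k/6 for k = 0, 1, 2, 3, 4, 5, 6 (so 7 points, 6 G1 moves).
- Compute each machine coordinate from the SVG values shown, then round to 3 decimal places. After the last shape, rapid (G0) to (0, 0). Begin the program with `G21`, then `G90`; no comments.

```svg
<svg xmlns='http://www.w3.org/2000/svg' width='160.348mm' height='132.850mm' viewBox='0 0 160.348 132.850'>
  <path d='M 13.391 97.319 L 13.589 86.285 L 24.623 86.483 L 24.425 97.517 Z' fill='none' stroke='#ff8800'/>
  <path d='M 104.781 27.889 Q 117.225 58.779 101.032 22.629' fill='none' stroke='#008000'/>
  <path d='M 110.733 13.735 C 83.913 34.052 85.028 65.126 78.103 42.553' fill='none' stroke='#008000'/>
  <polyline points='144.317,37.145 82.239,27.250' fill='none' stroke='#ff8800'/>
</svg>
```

G21
G90
G0 X13.391 Y35.531
M4 S223
G1 X13.589 Y46.565 F2790
G1 X24.623 Y46.367
G1 X24.425 Y35.333
G1 X13.391 Y35.531
M5
G0 X104.781 Y104.961
M4 S799
G1 X108.134 Y96.527 F911
G1 X109.895 Y91.817
G1 X110.066 Y90.831
G1 X108.645 Y93.570
G1 X105.634 Y100.033
G1 X101.032 Y110.221
M5
G0 X110.733 Y119.115
M4 S799
G1 X99.484 Y108.358 F911
G1 X91.892 Y97.598
G1 X86.957 Y88.622
G1 X83.680 Y83.221
G1 X81.062 Y83.183
G1 X78.103 Y90.297
M5
G0 X144.317 Y95.705
M4 S223
G1 X82.239 Y105.600 F2790
M5
G0 X0.000 Y0.000

Since the viewBox matches the mm dimensions, user units are millimetres directly. The only transform is the Y-flip y_m = 132.850 − y_svg.

Shape 1 is a regular polygon drawn with `<path>`. Its stroke #ff8800 means engrave at S223, F2790. After flipping Y the toolpath is (13.391,35.531) → (13.589,46.565) → (24.623,46.367) → (24.425,35.333) → (13.391,35.531), returning to the start.

Shape 2 is a quadratic bezier drawn with `<path>`. Its stroke #008000 means cut at S799, F911. After flipping Y the toolpath is (104.781,104.961) → (108.134,96.527) → (109.895,91.817) → (110.066,90.831) → (108.645,93.570) → (105.634,100.033) → (101.032,110.221).

Shape 3 is a cubic bezier drawn with `<path>`. Its stroke #008000 means cut at S799, F911. After flipping Y the toolpath is (110.733,119.115) → (99.484,108.358) → (91.892,97.598) → (86.957,88.622) → (83.680,83.221) → (81.062,83.183) → (78.103,90.297).

Shape 4 is a line segment drawn with `<polyline>`. Its stroke #ff8800 means engrave at S223, F2790. After flipping Y the toolpath is (144.317,95.705) → (82.239,105.600).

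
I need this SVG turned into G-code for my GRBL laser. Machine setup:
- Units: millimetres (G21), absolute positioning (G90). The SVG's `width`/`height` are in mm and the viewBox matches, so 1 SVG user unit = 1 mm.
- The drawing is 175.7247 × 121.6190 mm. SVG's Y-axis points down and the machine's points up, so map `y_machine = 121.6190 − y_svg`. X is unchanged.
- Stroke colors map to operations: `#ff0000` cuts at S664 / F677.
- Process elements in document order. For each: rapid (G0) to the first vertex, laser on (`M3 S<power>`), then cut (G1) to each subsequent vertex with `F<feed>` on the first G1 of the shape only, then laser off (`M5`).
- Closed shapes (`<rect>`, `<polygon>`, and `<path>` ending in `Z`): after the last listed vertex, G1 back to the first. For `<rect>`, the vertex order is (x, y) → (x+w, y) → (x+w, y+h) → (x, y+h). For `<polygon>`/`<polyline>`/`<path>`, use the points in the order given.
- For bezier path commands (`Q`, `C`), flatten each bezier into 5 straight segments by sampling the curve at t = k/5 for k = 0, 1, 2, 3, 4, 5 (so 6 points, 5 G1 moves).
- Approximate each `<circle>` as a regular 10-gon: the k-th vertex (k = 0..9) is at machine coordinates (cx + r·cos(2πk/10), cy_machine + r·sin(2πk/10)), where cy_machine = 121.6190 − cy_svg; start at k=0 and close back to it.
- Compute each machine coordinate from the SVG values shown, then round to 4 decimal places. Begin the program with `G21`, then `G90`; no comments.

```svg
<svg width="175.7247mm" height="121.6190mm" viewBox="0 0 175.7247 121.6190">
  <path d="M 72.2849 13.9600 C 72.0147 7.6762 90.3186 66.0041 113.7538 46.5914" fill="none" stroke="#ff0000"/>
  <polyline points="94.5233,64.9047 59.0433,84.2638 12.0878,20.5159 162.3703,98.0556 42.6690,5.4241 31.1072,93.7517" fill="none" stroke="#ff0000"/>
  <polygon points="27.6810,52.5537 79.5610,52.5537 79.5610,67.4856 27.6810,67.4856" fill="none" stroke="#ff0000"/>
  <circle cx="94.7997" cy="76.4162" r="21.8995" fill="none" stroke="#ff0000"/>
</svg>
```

Since the viewBox matches the mm dimensions, user units are millimetres directly. The only transform is the Y-flip y_m = 121.6190 − y_svg.

Shape 1 is a cubic bezier drawn with `<path>`. Its stroke #ff0000 means cut at S664, F677. After flipping Y the toolpath is (72.2849,107.6590) → (74.2441,104.8147) → (80.0159,93.2965) → (88.9549,79.9373) → (100.4160,71.5700) → (113.7538,75.0276).

Shape 2 is a open polyline drawn with `<polyline>`. Its stroke #ff0000 means cut at S664, F677. After flipping Y the toolpath is (94.5233,56.7143) → (59.0433,37.3552) → (12.0878,101.1031) → (162.3703,23.5634) → (42.6690,116.1949) → (31.1072,27.8673).

Shape 3 is a rectangle drawn with `<polygon>`. Its stroke #ff0000 means cut at S664, F677. After flipping Y the toolpath is (27.6810,69.0653) → (79.5610,69.0653) → (79.5610,54.1334) → (27.6810,54.1334) → (27.6810,69.0653), returning to the start.

Shape 4 is a circle drawn with `<circle>`. Its stroke #ff0000 means cut at S664, F677. After flipping Y the toolpath is (116.6992,45.2028) → (112.5168,58.0750) → (101.5670,66.0305) → (88.0324,66.0305) → (77.0826,58.0750) → (72.9002,45.2028) → (77.0826,32.3306) → (88.0324,24.3751) → (101.5670,24.3751) → (112.5168,32.3306) → (116.6992,45.2028), returning to the start.

G21
G90
G0 X72.2849 Y107.6590
M3 S664
G1 X74.2441 Y104.8147 F677
G1 X80.0159 Y93.2965
G1 X88.9549 Y79.9373
G1 X100.4160 Y71.5700
G1 X113.7538 Y75.0276
M5
G0 X94.5233 Y56.7143
M3 S664
G1 X59.0433 Y37.3552 F677
G1 X12.0878 Y101.1031
G1 X162.3703 Y23.5634
G1 X42.6690 Y116.1949
G1 X31.1072 Y27.8673
M5
G0 X27.6810 Y69.0653
M3 S664
G1 X79.5610 Y69.0653 F677
G1 X79.5610 Y54.1334
G1 X27.6810 Y54.1334
G1 X27.6810 Y69.0653
M5
G0 X116.6992 Y45.2028
M3 S664
G1 X112.5168 Y58.0750 F677
G1 X101.5670 Y66.0305
G1 X88.0324 Y66.0305
G1 X77.0826 Y58.0750
G1 X72.9002 Y45.2028
G1 X77.0826 Y32.3306
G1 X88.0324 Y24.3751
G1 X101.5670 Y24.3751
G1 X112.5168 Y32.3306
G1 X116.6992 Y45.2028
M5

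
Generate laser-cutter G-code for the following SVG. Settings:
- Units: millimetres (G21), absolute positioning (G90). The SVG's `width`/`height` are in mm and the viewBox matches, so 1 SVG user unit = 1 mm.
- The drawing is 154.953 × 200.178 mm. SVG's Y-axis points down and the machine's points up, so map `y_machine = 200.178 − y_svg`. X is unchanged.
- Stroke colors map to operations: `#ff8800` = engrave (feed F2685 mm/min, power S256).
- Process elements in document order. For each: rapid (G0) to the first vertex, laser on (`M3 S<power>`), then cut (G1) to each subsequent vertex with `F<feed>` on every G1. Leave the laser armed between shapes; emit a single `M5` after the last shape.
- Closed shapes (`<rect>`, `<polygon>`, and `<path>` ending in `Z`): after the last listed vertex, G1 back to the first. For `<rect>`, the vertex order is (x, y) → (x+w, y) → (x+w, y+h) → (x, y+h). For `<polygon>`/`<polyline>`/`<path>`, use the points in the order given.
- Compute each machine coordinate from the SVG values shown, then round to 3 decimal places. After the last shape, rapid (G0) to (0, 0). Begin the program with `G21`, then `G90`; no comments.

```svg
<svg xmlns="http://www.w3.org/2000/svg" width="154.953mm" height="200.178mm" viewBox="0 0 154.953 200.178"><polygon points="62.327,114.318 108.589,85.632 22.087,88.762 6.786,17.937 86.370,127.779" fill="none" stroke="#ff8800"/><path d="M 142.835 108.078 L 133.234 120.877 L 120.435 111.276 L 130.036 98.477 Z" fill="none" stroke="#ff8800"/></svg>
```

viewBox `0 0 154.953 200.178` with mm width/height → 1 unit = 1 mm. Flip: y_m = 200.178 − y_svg.

**Shape 1** — `<polygon>` closed polygon, stroke `#ff8800` → engrave (S256, F2685). Machine vertices: (62.327,85.860) → (108.589,114.546) → (22.087,111.416) → (6.786,182.241) → (86.370,72.399) → (62.327,85.860). Closed: final G1 returns to the first vertex.

**Shape 2** — `<path>` regular polygon, stroke `#ff8800` → engrave (S256, F2685). Machine vertices: (142.835,92.100) → (133.234,79.301) → (120.435,88.902) → (130.036,101.701) → (142.835,92.100). Closed: final G1 returns to the first vertex.

G21
G90
G0 X62.327 Y85.860
M3 S256
G1 X108.589 Y114.546 F2685
G1 X22.087 Y111.416 F2685
G1 X6.786 Y182.241 F2685
G1 X86.370 Y72.399 F2685
G1 X62.327 Y85.860 F2685
G0 X142.835 Y92.100
M3 S256
G1 X133.234 Y79.301 F2685
G1 X120.435 Y88.902 F2685
G1 X130.036 Y101.701 F2685
G1 X142.835 Y92.100 F2685
M5
G0 X0.000 Y0.000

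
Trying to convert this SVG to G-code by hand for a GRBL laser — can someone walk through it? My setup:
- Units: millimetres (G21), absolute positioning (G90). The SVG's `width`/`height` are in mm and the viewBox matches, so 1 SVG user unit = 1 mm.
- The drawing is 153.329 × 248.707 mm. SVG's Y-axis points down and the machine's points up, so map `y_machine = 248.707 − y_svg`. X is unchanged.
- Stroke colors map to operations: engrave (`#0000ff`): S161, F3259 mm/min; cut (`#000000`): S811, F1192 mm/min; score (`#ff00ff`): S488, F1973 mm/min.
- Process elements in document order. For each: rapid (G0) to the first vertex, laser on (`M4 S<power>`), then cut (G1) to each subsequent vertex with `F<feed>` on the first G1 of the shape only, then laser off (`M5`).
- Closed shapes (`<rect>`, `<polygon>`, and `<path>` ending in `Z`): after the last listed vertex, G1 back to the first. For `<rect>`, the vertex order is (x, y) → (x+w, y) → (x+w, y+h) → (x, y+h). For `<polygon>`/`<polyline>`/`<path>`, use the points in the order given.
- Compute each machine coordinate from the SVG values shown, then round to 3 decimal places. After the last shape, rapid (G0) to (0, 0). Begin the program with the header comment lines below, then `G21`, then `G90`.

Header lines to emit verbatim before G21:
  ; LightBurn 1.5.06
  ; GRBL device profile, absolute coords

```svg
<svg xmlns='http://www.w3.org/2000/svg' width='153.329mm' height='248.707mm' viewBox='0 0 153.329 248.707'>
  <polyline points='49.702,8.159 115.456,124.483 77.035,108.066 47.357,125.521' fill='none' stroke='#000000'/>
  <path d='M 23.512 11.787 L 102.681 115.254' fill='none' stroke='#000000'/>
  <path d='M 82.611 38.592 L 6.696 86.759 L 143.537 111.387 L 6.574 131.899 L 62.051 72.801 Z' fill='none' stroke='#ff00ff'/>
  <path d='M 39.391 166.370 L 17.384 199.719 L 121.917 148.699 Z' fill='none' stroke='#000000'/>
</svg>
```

1 u = 1 mm; y_m = 248.707 − y.

[1] `<polyline>` open polyline, #000000→cut S811 F1192: (49.702,240.548) → (115.456,124.224) → (77.035,140.641) → (47.357,123.186)

[2] `<path>` line segment, #000000→cut S811 F1192: (23.512,236.920) → (102.681,133.453)

[3] `<path>` closed polygon, #ff00ff→score S488 F1973: (82.611,210.115) → (6.696,161.948) → (143.537,137.320) → (6.574,116.808) → (62.051,175.906) → (82.611,210.115) (closed)

[4] `<path>` closed polygon, #000000→cut S811 F1192: (39.391,82.337) → (17.384,48.988) → (121.917,100.008) → (39.391,82.337) (closed)

; LightBurn 1.5.06
; GRBL device profile, absolute coords
G21
G90
G0 X49.702 Y240.548
M4 S811
G1 X115.456 Y124.224 F1192
G1 X77.035 Y140.641
G1 X47.357 Y123.186
M5
G0 X23.512 Y236.920
M4 S811
G1 X102.681 Y133.453 F1192
M5
G0 X82.611 Y210.115
M4 S488
G1 X6.696 Y161.948 F1973
G1 X143.537 Y137.320
G1 X6.574 Y116.808
G1 X62.051 Y175.906
G1 X82.611 Y210.115
M5
G0 X39.391 Y82.337
M4 S811
G1 X17.384 Y48.988 F1192
G1 X121.917 Y100.008
G1 X39.391 Y82.337
M5
G0 X0.000 Y0.000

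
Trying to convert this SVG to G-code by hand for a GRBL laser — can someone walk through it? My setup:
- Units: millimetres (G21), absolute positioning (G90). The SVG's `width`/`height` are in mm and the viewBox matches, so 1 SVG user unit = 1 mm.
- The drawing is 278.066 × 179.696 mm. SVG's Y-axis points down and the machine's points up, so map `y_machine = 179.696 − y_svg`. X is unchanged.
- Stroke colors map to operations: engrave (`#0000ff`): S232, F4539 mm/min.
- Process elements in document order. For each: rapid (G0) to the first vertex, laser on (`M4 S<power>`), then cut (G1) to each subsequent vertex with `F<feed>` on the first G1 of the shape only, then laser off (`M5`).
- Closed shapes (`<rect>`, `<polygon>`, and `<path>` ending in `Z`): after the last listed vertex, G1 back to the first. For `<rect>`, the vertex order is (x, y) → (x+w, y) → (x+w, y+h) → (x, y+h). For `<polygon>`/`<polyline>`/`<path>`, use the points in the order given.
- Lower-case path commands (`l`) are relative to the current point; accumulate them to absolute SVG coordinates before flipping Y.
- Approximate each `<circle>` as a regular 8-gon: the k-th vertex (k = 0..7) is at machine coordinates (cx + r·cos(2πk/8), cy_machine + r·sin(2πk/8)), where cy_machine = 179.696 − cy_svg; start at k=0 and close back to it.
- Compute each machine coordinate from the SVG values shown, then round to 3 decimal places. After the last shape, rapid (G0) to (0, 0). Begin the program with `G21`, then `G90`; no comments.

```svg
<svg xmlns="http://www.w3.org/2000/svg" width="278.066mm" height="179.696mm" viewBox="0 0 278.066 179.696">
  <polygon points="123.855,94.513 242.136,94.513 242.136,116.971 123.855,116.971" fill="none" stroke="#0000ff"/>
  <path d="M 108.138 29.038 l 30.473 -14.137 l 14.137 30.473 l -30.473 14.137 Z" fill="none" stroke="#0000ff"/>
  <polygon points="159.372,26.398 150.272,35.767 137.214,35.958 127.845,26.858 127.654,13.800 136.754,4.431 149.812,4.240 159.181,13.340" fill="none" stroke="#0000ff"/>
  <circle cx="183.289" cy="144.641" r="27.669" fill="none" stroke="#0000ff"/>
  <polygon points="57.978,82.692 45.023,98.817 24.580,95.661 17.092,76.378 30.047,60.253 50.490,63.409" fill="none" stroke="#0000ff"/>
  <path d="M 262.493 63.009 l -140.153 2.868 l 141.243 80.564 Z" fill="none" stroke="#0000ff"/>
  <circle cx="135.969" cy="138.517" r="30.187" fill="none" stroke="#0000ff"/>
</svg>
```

1 u = 1 mm; y_m = 179.696 − y.

[1] `<polygon>` rectangle, #0000ff→engrave S232 F4539: (123.855,85.183) → (242.136,85.183) → (242.136,62.725) → (123.855,62.725) → (123.855,85.183) (closed)

[2] `<path>` regular polygon, #0000ff→engrave S232 F4539: (108.138,150.658) → (138.611,164.795) → (152.748,134.322) → (122.275,120.185) → (108.138,150.658) (closed)

[3] `<polygon>` regular polygon, #0000ff→engrave S232 F4539: (159.372,153.298) → (150.272,143.929) → (137.214,143.738) → (127.845,152.838) → (127.654,165.896) → (136.754,175.265) → (149.812,175.456) → (159.181,166.356) → (159.372,153.298) (closed)

[4] `<circle>` circle, #0000ff→engrave S232 F4539: (210.958,35.055) → (202.854,54.620) → (183.289,62.724) → (163.724,54.620) → (155.620,35.055) → (163.724,15.490) → (183.289,7.386) → (202.854,15.490) → (210.958,35.055) (closed)

[5] `<polygon>` regular polygon, #0000ff→engrave S232 F4539: (57.978,97.004) → (45.023,80.879) → (24.580,84.035) → (17.092,103.318) → (30.047,119.443) → (50.490,116.287) → (57.978,97.004) (closed)

[6] `<path>` closed polygon, #0000ff→engrave S232 F4539: (262.493,116.687) → (122.340,113.819) → (263.583,33.255) → (262.493,116.687) (closed)

[7] `<circle>` circle, #0000ff→engrave S232 F4539: (166.156,41.179) → (157.314,62.524) → (135.969,71.366) → (114.624,62.524) → (105.782,41.179) → (114.624,19.834) → (135.969,10.992) → (157.314,19.834) → (166.156,41.179) (closed)

G21
G90
G0 X123.855 Y85.183
M4 S232
G1 X242.136 Y85.183 F4539
G1 X242.136 Y62.725
G1 X123.855 Y62.725
G1 X123.855 Y85.183
M5
G0 X108.138 Y150.658
M4 S232
G1 X138.611 Y164.795 F4539
G1 X152.748 Y134.322
G1 X122.275 Y120.185
G1 X108.138 Y150.658
M5
G0 X159.372 Y153.298
M4 S232
G1 X150.272 Y143.929 F4539
G1 X137.214 Y143.738
G1 X127.845 Y152.838
G1 X127.654 Y165.896
G1 X136.754 Y175.265
G1 X149.812 Y175.456
G1 X159.181 Y166.356
G1 X159.372 Y153.298
M5
G0 X210.958 Y35.055
M4 S232
G1 X202.854 Y54.620 F4539
G1 X183.289 Y62.724
G1 X163.724 Y54.620
G1 X155.620 Y35.055
G1 X163.724 Y15.490
G1 X183.289 Y7.386
G1 X202.854 Y15.490
G1 X210.958 Y35.055
M5
G0 X57.978 Y97.004
M4 S232
G1 X45.023 Y80.879 F4539
G1 X24.580 Y84.035
G1 X17.092 Y103.318
G1 X30.047 Y119.443
G1 X50.490 Y116.287
G1 X57.978 Y97.004
M5
G0 X262.493 Y116.687
M4 S232
G1 X122.340 Y113.819 F4539
G1 X263.583 Y33.255
G1 X262.493 Y116.687
M5
G0 X166.156 Y41.179
M4 S232
G1 X157.314 Y62.524 F4539
G1 X135.969 Y71.366
G1 X114.624 Y62.524
G1 X105.782 Y41.179
G1 X114.624 Y19.834
G1 X135.969 Y10.992
G1 X157.314 Y19.834
G1 X166.156 Y41.179
M5
G0 X0.000 Y0.000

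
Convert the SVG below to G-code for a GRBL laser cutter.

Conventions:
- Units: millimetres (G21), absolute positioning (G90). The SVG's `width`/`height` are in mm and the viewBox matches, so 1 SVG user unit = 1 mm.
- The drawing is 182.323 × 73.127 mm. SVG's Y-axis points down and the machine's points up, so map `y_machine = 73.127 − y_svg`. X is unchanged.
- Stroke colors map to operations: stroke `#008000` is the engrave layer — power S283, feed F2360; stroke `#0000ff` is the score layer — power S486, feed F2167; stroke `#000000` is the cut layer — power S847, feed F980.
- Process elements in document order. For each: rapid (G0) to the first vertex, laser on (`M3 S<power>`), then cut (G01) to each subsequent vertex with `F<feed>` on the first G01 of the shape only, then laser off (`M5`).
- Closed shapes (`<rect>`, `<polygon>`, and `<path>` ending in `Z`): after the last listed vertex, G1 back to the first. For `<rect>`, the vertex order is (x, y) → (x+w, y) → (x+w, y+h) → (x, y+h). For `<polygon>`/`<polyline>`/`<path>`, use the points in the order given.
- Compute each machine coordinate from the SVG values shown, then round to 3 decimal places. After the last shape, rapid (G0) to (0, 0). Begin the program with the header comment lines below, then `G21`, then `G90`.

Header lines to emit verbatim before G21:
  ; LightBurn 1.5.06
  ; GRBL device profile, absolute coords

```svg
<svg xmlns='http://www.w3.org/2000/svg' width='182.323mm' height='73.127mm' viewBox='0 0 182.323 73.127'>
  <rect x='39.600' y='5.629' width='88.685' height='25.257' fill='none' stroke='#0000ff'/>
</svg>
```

viewBox `0 0 182.323 73.127` with mm width/height → 1 unit = 1 mm. Flip: y_m = 73.127 − y_svg.

**Shape 1** — `<rect>` rectangle, stroke `#0000ff` → score (S486, F2167). Machine vertices: (39.600,67.498) → (128.285,67.498) → (128.285,42.241) → (39.600,42.241) → (39.600,67.498). Closed: final G1 returns to the first vertex.

; LightBurn 1.5.06
; GRBL device profile, absolute coords
G21
G90
G0 X39.600 Y67.498
M3 S486
G01 X128.285 Y67.498 F2167
G01 X128.285 Y42.241
G01 X39.600 Y42.241
G01 X39.600 Y67.498
M5
G0 X0.000 Y0.000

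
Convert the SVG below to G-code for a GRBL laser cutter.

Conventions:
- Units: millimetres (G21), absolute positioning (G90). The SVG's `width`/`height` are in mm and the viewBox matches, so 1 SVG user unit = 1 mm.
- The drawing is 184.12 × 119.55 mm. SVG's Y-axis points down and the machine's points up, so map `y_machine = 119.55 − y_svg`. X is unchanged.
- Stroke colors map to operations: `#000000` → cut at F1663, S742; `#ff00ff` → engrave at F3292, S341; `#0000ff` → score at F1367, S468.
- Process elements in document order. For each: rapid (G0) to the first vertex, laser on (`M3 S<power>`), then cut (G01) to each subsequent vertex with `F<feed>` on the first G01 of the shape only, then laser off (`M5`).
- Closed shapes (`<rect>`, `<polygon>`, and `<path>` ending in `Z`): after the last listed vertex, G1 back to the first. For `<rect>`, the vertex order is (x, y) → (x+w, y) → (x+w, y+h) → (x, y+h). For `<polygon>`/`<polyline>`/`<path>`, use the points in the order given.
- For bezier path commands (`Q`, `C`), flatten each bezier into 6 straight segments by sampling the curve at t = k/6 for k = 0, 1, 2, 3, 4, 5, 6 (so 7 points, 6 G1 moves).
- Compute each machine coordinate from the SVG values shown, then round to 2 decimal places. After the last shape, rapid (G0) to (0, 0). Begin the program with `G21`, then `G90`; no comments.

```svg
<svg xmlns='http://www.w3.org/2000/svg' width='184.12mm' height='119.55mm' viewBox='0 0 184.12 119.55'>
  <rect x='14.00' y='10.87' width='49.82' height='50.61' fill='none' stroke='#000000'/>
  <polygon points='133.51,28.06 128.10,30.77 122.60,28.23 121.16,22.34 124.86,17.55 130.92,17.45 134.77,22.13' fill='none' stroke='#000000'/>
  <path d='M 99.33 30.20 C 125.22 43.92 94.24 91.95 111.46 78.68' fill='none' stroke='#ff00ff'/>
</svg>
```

G21
G90
G0 X14.00 Y108.68
M3 S742
G01 X63.82 Y108.68 F1663
G01 X63.82 Y58.07
G01 X14.00 Y58.07
G01 X14.00 Y108.68
M5
G0 X133.51 Y91.49
M3 S742
G01 X128.10 Y88.78 F1663
G01 X122.60 Y91.32
G01 X121.16 Y97.21
G01 X124.86 Y102.00
G01 X130.92 Y102.10
G01 X134.77 Y97.42
G01 X133.51 Y91.49
M5
G0 X99.33 Y89.35
M3 S341
G01 X108.02 Y80.07 F3292
G01 X110.15 Y67.73
G01 X108.65 Y54.99
G01 X106.42 Y44.49
G01 X106.38 Y38.90
G01 X111.46 Y40.87
M5
G0 X0.00 Y0.00

Since the viewBox matches the mm dimensions, user units are millimetres directly. The only transform is the Y-flip y_m = 119.55 − y_svg.

Shape 1 is a rectangle drawn with `<rect>`. Its stroke #000000 means cut at S742, F1663. After flipping Y the toolpath is (14.00,108.68) → (63.82,108.68) → (63.82,58.07) → (14.00,58.07) → (14.00,108.68), returning to the start.

Shape 2 is a regular polygon drawn with `<polygon>`. Its stroke #000000 means cut at S742, F1663. After flipping Y the toolpath is (133.51,91.49) → (128.10,88.78) → (122.60,91.32) → (121.16,97.21) → (124.86,102.00) → (130.92,102.10) → (134.77,97.42) → (133.51,91.49), returning to the start.

Shape 3 is a cubic bezier drawn with `<path>`. Its stroke #ff00ff means engrave at S341, F3292. After flipping Y the toolpath is (99.33,89.35) → (108.02,80.07) → (110.15,67.73) → (108.65,54.99) → (106.42,44.49) → (106.38,38.90) → (111.46,40.87).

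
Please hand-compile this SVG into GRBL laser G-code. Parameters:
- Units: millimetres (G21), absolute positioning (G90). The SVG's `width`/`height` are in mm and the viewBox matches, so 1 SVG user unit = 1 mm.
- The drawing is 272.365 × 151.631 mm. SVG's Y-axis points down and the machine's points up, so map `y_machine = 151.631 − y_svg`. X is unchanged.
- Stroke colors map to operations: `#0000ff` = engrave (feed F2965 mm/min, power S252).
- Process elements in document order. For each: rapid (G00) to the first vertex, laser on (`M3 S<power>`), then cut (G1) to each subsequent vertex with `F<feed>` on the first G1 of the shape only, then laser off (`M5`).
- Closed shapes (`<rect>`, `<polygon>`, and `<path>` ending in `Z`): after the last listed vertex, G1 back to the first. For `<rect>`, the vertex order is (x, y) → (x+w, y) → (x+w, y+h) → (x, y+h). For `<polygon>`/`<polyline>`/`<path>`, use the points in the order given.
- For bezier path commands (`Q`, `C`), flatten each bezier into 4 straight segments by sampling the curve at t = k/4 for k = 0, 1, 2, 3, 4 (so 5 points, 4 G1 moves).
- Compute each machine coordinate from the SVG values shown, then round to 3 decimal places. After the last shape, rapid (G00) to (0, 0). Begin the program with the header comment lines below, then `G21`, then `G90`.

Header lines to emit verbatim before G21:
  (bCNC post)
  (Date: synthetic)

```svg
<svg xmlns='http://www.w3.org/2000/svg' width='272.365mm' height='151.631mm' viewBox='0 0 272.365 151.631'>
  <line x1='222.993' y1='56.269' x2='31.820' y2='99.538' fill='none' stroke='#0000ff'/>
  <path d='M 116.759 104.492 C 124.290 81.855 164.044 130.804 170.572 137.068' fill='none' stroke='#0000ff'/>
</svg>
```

(bCNC post)
(Date: synthetic)
G21
G90
G00 X222.993 Y95.362
M3 S252
G1 X31.820 Y52.093 F2965
M5
G00 X116.759 Y47.139
M3 S252
G1 X127.426 Y52.480 F2965
G1 X144.042 Y41.689
G1 X160.469 Y25.479
G1 X170.572 Y14.563
M5
G00 X0.000 Y0.000

viewBox `0 0 272.365 151.631` with mm width/height → 1 unit = 1 mm. Flip: y_m = 151.631 − y_svg.

**Shape 1** — `<line>` line segment, stroke `#0000ff` → engrave (S252, F2965). Machine vertices: (222.993,95.362) → (31.820,52.093). Open path.

**Shape 2** — `<path>` cubic bezier, stroke `#0000ff` → engrave (S252, F2965). Control points (SVG): P0=(116.759,104.492), P1=(124.290,81.855), P2=(164.044,130.804), P3=(170.572,137.068); sampled at t=k/4. Machine vertices: (116.759,47.139) → (127.426,52.480) → (144.042,41.689) → (160.469,25.479) → (170.572,14.563). Open path.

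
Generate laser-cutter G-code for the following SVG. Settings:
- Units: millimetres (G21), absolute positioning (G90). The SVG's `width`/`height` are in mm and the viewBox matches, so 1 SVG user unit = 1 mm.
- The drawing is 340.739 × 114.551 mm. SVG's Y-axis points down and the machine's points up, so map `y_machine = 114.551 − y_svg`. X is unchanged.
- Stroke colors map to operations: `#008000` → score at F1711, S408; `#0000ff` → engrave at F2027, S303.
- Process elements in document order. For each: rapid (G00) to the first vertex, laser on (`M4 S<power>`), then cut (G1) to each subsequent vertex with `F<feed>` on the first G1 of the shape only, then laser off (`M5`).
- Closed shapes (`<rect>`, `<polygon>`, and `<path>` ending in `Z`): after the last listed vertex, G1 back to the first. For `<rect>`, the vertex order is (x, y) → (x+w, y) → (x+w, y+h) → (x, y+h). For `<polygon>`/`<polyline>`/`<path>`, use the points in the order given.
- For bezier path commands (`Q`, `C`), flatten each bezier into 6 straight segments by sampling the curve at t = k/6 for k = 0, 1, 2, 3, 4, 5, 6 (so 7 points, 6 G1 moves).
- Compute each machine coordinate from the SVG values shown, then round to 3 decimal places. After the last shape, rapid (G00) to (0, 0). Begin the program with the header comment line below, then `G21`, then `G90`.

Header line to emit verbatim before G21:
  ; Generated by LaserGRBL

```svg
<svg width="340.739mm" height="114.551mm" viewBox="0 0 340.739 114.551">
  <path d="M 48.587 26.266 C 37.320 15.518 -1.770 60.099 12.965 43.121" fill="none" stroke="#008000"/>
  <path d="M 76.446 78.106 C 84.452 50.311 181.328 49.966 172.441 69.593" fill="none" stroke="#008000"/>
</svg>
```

1 u = 1 mm; y_m = 114.551 − y.

[1] `<path>` cubic bezier, #008000→score S408 F1711: (48.587,88.285) → (41.013,89.589) → (31.070,84.919) → (21.025,77.521) → (13.148,70.642) → (9.705,67.530) → (12.965,71.430)

[2] `<path>` cubic bezier, #008000→score S408 F1711: (76.446,36.445) → (86.954,48.090) → (106.867,55.367) → (130.778,58.485) → (153.282,57.651) → (168.972,53.073) → (172.441,44.958)

; Generated by LaserGRBL
G21
G90
G00 X48.587 Y88.285
M4 S408
G1 X41.013 Y89.589 F1711
G1 X31.070 Y84.919
G1 X21.025 Y77.521
G1 X13.148 Y70.642
G1 X9.705 Y67.530
G1 X12.965 Y71.430
M5
G00 X76.446 Y36.445
M4 S408
G1 X86.954 Y48.090 F1711
G1 X106.867 Y55.367
G1 X130.778 Y58.485
G1 X153.282 Y57.651
G1 X168.972 Y53.073
G1 X172.441 Y44.958
M5
G00 X0.000 Y0.000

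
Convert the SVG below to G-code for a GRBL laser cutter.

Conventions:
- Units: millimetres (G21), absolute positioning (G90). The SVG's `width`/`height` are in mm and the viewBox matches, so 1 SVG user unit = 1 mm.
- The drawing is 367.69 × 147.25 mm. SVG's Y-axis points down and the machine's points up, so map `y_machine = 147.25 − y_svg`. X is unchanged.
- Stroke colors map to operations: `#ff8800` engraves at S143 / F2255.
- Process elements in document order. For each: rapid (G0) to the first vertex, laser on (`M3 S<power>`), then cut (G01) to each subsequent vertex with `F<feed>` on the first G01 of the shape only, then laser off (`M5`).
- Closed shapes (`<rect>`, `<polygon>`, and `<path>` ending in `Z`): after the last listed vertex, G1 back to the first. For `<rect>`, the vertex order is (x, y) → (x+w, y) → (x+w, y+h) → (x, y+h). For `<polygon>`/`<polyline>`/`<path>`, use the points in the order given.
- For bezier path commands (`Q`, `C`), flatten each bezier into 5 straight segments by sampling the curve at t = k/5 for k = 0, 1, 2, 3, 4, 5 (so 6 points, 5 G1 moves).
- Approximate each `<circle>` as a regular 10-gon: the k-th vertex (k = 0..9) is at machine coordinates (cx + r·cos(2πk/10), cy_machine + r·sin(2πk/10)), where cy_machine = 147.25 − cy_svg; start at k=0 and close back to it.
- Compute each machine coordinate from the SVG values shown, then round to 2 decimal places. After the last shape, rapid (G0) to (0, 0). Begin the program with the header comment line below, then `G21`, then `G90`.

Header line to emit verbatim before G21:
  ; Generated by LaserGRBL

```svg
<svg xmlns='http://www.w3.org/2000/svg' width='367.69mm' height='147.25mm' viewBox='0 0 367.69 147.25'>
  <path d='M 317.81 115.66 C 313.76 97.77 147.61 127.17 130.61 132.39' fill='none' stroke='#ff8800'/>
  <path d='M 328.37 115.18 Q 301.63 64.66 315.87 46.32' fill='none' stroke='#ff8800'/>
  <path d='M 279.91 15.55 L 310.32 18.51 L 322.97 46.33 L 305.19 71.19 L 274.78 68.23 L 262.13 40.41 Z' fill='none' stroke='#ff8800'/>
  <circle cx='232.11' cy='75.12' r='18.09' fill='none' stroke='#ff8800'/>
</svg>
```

; Generated by LaserGRBL
G21
G90
G0 X317.81 Y31.59
M3 S143
G01 X298.42 Y37.22 F2255
G01 X255.06 Y34.93
G01 X202.68 Y28.16
G01 X156.22 Y20.32
G01 X130.61 Y14.86
M5
G0 X328.37 Y32.07
M3 S143
G01 X319.31 Y50.99 F2255
G01 X313.53 Y67.34
G01 X311.03 Y81.11
G01 X311.81 Y92.31
G01 X315.87 Y100.93
M5
G0 X279.91 Y131.70
M3 S143
G01 X310.32 Y128.74 F2255
G01 X322.97 Y100.92
G01 X305.19 Y76.06
G01 X274.78 Y79.02
G01 X262.13 Y106.84
G01 X279.91 Y131.70
M5
G0 X250.20 Y72.13
M3 S143
G01 X246.75 Y82.76 F2255
G01 X237.70 Y89.33
G01 X226.52 Y89.33
G01 X217.47 Y82.76
G01 X214.02 Y72.13
G01 X217.47 Y61.50
G01 X226.52 Y54.93
G01 X237.70 Y54.93
G01 X246.75 Y61.50
G01 X250.20 Y72.13
M5
G0 X0.00 Y0.00

viewBox `0 0 367.69 147.25` with mm width/height → 1 unit = 1 mm. Flip: y_m = 147.25 − y_svg.

**Shape 1** — `<path>` cubic bezier, stroke `#ff8800` → engrave (S143, F2255). Control points (SVG): P0=(317.81,115.66), P1=(313.76,97.77), P2=(147.61,127.17), P3=(130.61,132.39); sampled at t=k/5. Machine vertices: (317.81,31.59) → (298.42,37.22) → (255.06,34.93) → (202.68,28.16) → (156.22,20.32) → (130.61,14.86). Open path.

**Shape 2** — `<path>` quadratic bezier, stroke `#ff8800` → engrave (S143, F2255). Control points (SVG): P0=(328.37,115.18), P1=(301.63,64.66), P2=(315.87,46.32); sampled at t=k/5. Machine vertices: (328.37,32.07) → (319.31,50.99) → (313.53,67.34) → (311.03,81.11) → (311.81,92.31) → (315.87,100.93). Open path.

**Shape 3** — `<path>` regular polygon, stroke `#ff8800` → engrave (S143, F2255). Machine vertices: (279.91,131.70) → (310.32,128.74) → (322.97,100.92) → (305.19,76.06) → (274.78,79.02) → (262.13,106.84) → (279.91,131.70). Closed: final G1 returns to the first vertex.

**Shape 4** — `<circle>` circle, stroke `#ff8800` → engrave (S143, F2255). Machine vertices: (250.20,72.13) → (246.75,82.76) → (237.70,89.33) → (226.52,89.33) → (217.47,82.76) → (214.02,72.13) → (217.47,61.50) → (226.52,54.93) → (237.70,54.93) → (246.75,61.50) → (250.20,72.13). Closed: final G1 returns to the first vertex.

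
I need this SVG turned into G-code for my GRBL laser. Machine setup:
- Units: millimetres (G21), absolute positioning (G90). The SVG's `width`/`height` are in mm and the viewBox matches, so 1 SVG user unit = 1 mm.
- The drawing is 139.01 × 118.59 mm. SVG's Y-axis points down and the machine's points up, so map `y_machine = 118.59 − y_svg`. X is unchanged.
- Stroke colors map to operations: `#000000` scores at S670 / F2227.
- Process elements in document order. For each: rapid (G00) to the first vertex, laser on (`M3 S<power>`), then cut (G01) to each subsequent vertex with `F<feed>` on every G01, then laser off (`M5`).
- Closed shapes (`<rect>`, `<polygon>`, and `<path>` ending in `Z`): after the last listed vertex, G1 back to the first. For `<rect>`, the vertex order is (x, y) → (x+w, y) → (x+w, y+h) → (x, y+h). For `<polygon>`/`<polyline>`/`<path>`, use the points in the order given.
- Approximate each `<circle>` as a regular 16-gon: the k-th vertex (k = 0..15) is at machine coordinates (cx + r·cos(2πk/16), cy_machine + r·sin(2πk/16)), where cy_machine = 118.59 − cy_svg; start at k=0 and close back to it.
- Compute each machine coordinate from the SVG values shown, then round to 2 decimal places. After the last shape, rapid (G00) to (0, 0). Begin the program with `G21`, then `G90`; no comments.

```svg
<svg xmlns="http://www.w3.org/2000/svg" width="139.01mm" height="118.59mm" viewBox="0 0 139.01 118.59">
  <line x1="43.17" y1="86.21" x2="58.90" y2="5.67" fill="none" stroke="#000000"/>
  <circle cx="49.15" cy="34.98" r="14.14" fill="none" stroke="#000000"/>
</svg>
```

1 u = 1 mm; y_m = 118.59 − y.

[1] `<line>` line segment, #000000→score S670 F2227: (43.17,32.38) → (58.90,112.92)

[2] `<circle>` circle, #000000→score S670 F2227: (63.29,83.61) → (62.21,89.02) → (59.15,93.61) → (54.56,96.67) → (49.15,97.75) → (43.74,96.67) → (39.15,93.61) → (36.09,89.02) → (35.01,83.61) → (36.09,78.20) → (39.15,73.61) → (43.74,70.55) → (49.15,69.47) → (54.56,70.55) → (59.15,73.61) → (62.21,78.20) → (63.29,83.61) (closed)

G21
G90
G00 X43.17 Y32.38
M3 S670
G01 X58.90 Y112.92 F2227
M5
G00 X63.29 Y83.61
M3 S670
G01 X62.21 Y89.02 F2227
G01 X59.15 Y93.61 F2227
G01 X54.56 Y96.67 F2227
G01 X49.15 Y97.75 F2227
G01 X43.74 Y96.67 F2227
G01 X39.15 Y93.61 F2227
G01 X36.09 Y89.02 F2227
G01 X35.01 Y83.61 F2227
G01 X36.09 Y78.20 F2227
G01 X39.15 Y73.61 F2227
G01 X43.74 Y70.55 F2227
G01 X49.15 Y69.47 F2227
G01 X54.56 Y70.55 F2227
G01 X59.15 Y73.61 F2227
G01 X62.21 Y78.20 F2227
G01 X63.29 Y83.61 F2227
M5
G00 X0.00 Y0.00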